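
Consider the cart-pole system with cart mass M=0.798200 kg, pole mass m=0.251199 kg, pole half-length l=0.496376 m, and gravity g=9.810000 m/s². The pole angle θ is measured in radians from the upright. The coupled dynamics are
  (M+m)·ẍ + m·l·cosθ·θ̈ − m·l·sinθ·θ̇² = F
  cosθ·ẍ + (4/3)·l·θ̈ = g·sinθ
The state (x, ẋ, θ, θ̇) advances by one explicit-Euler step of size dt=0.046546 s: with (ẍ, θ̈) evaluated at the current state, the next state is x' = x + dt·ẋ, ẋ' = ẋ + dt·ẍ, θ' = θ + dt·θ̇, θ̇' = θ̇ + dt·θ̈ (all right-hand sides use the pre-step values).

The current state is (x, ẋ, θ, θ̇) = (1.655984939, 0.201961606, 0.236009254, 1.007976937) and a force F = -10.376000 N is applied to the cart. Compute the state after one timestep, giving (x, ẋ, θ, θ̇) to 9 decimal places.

sinθ=0.233824381, cosθ=0.972278848
temp = (F + m·l·θ̇²·sinθ)/(M+m) = (-10.376000 + 0.029622361)/1.049399 = -9.859336286
θ̈ = (g·sinθ − cosθ·temp)/(l·(4/3 − m·cos²θ/(M+m))) = 21.618916776
ẍ = temp − m·l·θ̈·cosθ/(M+m) = -12.356878300
Euler: x'=1.655984939+0.046546·0.201961606=1.665385444, ẋ'=0.201961606+0.046546·-12.356878300=-0.373201651
       θ'=0.236009254+0.046546·1.007976937=0.282926549, θ̇'=1.007976937+0.046546·21.618916776=2.014251037

(1.665385444, -0.373201651, 0.282926549, 2.014251037)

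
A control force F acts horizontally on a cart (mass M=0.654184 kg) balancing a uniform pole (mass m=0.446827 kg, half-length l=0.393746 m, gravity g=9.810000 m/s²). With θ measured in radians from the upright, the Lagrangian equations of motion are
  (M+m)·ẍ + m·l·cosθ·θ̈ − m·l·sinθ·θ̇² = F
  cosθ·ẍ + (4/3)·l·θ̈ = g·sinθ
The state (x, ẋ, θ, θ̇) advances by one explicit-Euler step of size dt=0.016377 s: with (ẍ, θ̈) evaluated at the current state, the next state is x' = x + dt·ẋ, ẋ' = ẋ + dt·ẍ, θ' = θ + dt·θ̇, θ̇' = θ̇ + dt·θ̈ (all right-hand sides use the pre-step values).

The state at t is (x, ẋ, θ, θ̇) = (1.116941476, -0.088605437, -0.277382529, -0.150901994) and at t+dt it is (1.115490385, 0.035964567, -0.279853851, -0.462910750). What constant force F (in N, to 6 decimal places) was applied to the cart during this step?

F = 5.152074 N

ẍ = (ẋ'−ẋ)/dt = (0.035964567−-0.088605437)/0.016377 = 7.606399
θ̈ = (θ̇'−θ̇)/dt = (-0.462910750−-0.150901994)/0.016377 = -19.051643
sinθ=-0.273839, cosθ=0.961775
F = (M+m)·ẍ + m·l·cosθ·θ̈ − m·l·sinθ·θ̇² = 8.374730 + -3.223753 − -0.001097 = 5.152074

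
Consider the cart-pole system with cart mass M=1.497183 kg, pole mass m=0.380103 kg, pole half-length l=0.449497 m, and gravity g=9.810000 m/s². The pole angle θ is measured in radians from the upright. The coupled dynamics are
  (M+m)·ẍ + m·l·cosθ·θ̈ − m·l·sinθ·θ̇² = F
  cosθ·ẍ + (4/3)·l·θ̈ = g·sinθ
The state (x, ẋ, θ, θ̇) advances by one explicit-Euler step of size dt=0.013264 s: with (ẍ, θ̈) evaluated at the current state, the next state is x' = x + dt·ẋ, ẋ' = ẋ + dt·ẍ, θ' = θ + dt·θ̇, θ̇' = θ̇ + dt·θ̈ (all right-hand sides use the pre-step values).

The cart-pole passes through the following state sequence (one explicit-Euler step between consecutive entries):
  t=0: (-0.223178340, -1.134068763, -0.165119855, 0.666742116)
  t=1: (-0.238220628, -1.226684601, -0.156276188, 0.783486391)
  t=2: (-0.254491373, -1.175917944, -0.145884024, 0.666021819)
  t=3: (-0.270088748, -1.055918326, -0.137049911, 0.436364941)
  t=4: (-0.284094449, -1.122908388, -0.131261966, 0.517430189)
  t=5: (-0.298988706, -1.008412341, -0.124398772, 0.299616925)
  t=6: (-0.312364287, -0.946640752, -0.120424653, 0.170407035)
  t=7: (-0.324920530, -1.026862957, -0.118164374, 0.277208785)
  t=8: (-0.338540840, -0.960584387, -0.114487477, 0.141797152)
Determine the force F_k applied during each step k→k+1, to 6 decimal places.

step 0→1:
  ẍ = (ẋ'−ẋ)/dt = (-1.226684601−-1.134068763)/0.013264 = -6.982497
  θ̈ = (θ̇'−θ̇)/dt = (0.783486391−0.666742116)/0.013264 = 8.801589
  sinθ=-0.164371, cosθ=0.986399
  F = (M+m)·ẍ + m·l·cosθ·θ̈ − m·l·sinθ·θ̇² = -13.108144 + 1.483343 − -0.012484 = -11.612316
step 1→2:
  ẍ = (ẋ'−ẋ)/dt = (-1.175917944−-1.226684601)/0.013264 = 3.827402
  θ̈ = (θ̇'−θ̇)/dt = (0.666021819−0.783486391)/0.013264 = -8.855894
  sinθ=-0.155641, cosθ=0.987814
  F = (M+m)·ẍ + m·l·cosθ·θ̈ − m·l·sinθ·θ̇² = 7.185128 + -1.494636 − -0.016324 = 5.706815
step 2→3:
  ẍ = (ẋ'−ẋ)/dt = (-1.055918326−-1.175917944)/0.013264 = 9.047016
  θ̈ = (θ̇'−θ̇)/dt = (0.436364941−0.666021819)/0.013264 = -17.314300
  sinθ=-0.145367, cosθ=0.989378
  F = (M+m)·ẍ + m·l·cosθ·θ̈ − m·l·sinθ·θ̇² = 16.983836 + -2.926814 − -0.011017 = 14.068039
step 3→4:
  ẍ = (ẋ'−ẋ)/dt = (-1.122908388−-1.055918326)/0.013264 = -5.050517
  θ̈ = (θ̇'−θ̇)/dt = (0.517430189−0.436364941)/0.013264 = 6.111674
  sinθ=-0.136621, cosθ=0.990623
  F = (M+m)·ẍ + m·l·cosθ·θ̈ − m·l·sinθ·θ̇² = -9.481266 + 1.034420 − -0.004445 = -8.442401
step 4→5:
  ẍ = (ẋ'−ẋ)/dt = (-1.008412341−-1.122908388)/0.013264 = 8.632090
  θ̈ = (θ̇'−θ̇)/dt = (0.299616925−0.517430189)/0.013264 = -16.421386
  sinθ=-0.130885, cosθ=0.991398
  F = (M+m)·ẍ + m·l·cosθ·θ̈ − m·l·sinθ·θ̇² = 16.204902 + -2.781543 − -0.005987 = 13.429347
step 5→6:
  ẍ = (ẋ'−ẋ)/dt = (-0.946640752−-1.008412341)/0.013264 = 4.657086
  θ̈ = (θ̇'−θ̇)/dt = (0.170407035−0.299616925)/0.013264 = -9.741397
  sinθ=-0.124078, cosθ=0.992272
  F = (M+m)·ẍ + m·l·cosθ·θ̈ − m·l·sinθ·θ̇² = 8.742682 + -1.651506 − -0.001903 = 7.093079
step 6→7:
  ẍ = (ẋ'−ẋ)/dt = (-1.026862957−-0.946640752)/0.013264 = -6.048116
  θ̈ = (θ̇'−θ̇)/dt = (0.277208785−0.170407035)/0.013264 = 8.052002
  sinθ=-0.120134, cosθ=0.992758
  F = (M+m)·ẍ + m·l·cosθ·θ̈ − m·l·sinθ·θ̇² = -11.354043 + 1.365763 − -0.000596 = -9.987684
step 7→8:
  ẍ = (ẋ'−ẋ)/dt = (-0.960584387−-1.026862957)/0.013264 = 4.996877
  θ̈ = (θ̇'−θ̇)/dt = (0.141797152−0.277208785)/0.013264 = -10.208959
  sinθ=-0.117890, cosθ=0.993027
  F = (M+m)·ẍ + m·l·cosθ·θ̈ − m·l·sinθ·θ̇² = 9.380566 + -1.732090 − -0.001548 = 7.650024

F_0 = -11.612316 N
F_1 = 5.706815 N
F_2 = 14.068039 N
F_3 = -8.442401 N
F_4 = 13.429347 N
F_5 = 7.093079 N
F_6 = -9.987684 N
F_7 = 7.650024 N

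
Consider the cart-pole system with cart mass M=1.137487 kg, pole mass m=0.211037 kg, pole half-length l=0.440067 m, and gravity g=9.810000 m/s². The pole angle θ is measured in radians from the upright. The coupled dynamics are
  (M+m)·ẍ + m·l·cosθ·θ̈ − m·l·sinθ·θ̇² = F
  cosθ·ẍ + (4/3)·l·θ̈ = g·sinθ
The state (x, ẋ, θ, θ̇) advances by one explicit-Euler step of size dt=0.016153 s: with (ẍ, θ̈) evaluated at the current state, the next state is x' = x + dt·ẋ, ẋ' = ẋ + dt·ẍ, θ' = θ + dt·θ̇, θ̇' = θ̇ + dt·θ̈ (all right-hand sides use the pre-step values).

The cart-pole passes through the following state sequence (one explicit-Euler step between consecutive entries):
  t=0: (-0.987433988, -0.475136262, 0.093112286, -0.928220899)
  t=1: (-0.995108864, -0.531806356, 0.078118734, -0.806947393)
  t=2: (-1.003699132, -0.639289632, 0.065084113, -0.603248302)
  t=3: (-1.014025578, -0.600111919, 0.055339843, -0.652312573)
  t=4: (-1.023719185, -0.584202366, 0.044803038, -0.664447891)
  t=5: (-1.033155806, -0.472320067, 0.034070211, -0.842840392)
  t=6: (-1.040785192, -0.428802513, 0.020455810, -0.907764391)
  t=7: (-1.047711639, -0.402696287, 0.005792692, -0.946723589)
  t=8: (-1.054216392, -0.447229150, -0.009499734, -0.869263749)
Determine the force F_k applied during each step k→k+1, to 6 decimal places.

F_0 = -4.044278 N
F_1 = -7.810319 N
F_2 = 2.987037 N
F_3 = 1.256350 N
F_4 = 8.313969 N
F_5 = 3.257732 N
F_6 = 1.953952 N
F_7 = -3.272941 N

step 0→1:
  ẍ = (ẋ'−ẋ)/dt = (-0.531806356−-0.475136262)/0.016153 = -3.508332
  θ̈ = (θ̇'−θ̇)/dt = (-0.806947393−-0.928220899)/0.016153 = 7.507801
  sinθ=0.092978, cosθ=0.995668
  F = (M+m)·ẍ + m·l·cosθ·θ̈ − m·l·sinθ·θ̇² = -4.731070 + 0.694232 − 0.007440 = -4.044278
step 1→2:
  ẍ = (ẋ'−ẋ)/dt = (-0.639289632−-0.531806356)/0.016153 = -6.654075
  θ̈ = (θ̇'−θ̇)/dt = (-0.603248302−-0.806947393)/0.016153 = 12.610604
  sinθ=0.078039, cosθ=0.996950
  F = (M+m)·ẍ + m·l·cosθ·θ̈ − m·l·sinθ·θ̇² = -8.973180 + 1.167580 − 0.004719 = -7.810319
step 2→3:
  ẍ = (ẋ'−ẋ)/dt = (-0.600111919−-0.639289632)/0.016153 = 2.425414
  θ̈ = (θ̇'−θ̇)/dt = (-0.652312573−-0.603248302)/0.016153 = -3.037471
  sinθ=0.065038, cosθ=0.997883
  F = (M+m)·ẍ + m·l·cosθ·θ̈ − m·l·sinθ·θ̇² = 3.270729 + -0.281494 − 0.002198 = 2.987037
step 3→4:
  ẍ = (ẋ'−ẋ)/dt = (-0.584202366−-0.600111919)/0.016153 = 0.984929
  θ̈ = (θ̇'−θ̇)/dt = (-0.664447891−-0.652312573)/0.016153 = -0.751273
  sinθ=0.055312, cosθ=0.998469
  F = (M+m)·ẍ + m·l·cosθ·θ̈ − m·l·sinθ·θ̇² = 1.328200 + -0.069664 − 0.002186 = 1.256350
step 4→5:
  ẍ = (ẋ'−ẋ)/dt = (-0.472320067−-0.584202366)/0.016153 = 6.926410
  θ̈ = (θ̇'−θ̇)/dt = (-0.842840392−-0.664447891)/0.016153 = -11.043924
  sinθ=0.044788, cosθ=0.998997
  F = (M+m)·ẍ + m·l·cosθ·θ̈ − m·l·sinθ·θ̇² = 9.340430 + -1.024625 − 0.001836 = 8.313969
step 5→6:
  ẍ = (ẋ'−ẋ)/dt = (-0.428802513−-0.472320067)/0.016153 = 2.694085
  θ̈ = (θ̇'−θ̇)/dt = (-0.907764391−-0.842840392)/0.016153 = -4.019315
  sinθ=0.034064, cosθ=0.999420
  F = (M+m)·ẍ + m·l·cosθ·θ̈ − m·l·sinθ·θ̇² = 3.633038 + -0.373059 − 0.002247 = 3.257732
step 6→7:
  ẍ = (ẋ'−ẋ)/dt = (-0.402696287−-0.428802513)/0.016153 = 1.616184
  θ̈ = (θ̇'−θ̇)/dt = (-0.946723589−-0.907764391)/0.016153 = -2.411886
  sinθ=0.020454, cosθ=0.999791
  F = (M+m)·ẍ + m·l·cosθ·θ̈ − m·l·sinθ·θ̇² = 2.179463 + -0.223946 − 0.001565 = 1.953952
step 7→8:
  ẍ = (ẋ'−ẋ)/dt = (-0.447229150−-0.402696287)/0.016153 = -2.756941
  θ̈ = (θ̇'−θ̇)/dt = (-0.869263749−-0.946723589)/0.016153 = 4.795384
  sinθ=0.005793, cosθ=0.999983
  F = (M+m)·ẍ + m·l·cosθ·θ̈ − m·l·sinθ·θ̇² = -3.717801 + 0.445342 − 0.000482 = -3.272941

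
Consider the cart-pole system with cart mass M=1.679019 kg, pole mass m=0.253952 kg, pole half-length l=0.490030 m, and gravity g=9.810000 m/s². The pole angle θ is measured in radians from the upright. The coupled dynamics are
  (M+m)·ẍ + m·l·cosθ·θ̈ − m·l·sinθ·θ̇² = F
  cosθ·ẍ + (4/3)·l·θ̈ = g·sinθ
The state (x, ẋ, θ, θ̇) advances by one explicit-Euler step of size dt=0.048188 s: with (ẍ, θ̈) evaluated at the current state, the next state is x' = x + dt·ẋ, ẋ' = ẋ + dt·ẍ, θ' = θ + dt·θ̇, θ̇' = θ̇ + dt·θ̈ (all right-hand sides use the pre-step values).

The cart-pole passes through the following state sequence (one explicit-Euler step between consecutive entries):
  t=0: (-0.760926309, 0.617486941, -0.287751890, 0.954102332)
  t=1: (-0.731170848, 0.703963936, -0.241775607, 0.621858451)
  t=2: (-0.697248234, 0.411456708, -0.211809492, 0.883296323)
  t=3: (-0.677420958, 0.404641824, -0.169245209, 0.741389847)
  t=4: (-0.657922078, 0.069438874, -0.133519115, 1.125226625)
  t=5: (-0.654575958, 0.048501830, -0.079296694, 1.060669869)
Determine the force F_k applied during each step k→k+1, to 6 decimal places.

step 0→1:
  ẍ = (ẋ'−ẋ)/dt = (0.703963936−0.617486941)/0.048188 = 1.794575
  θ̈ = (θ̇'−θ̇)/dt = (0.621858451−0.954102332)/0.048188 = -6.894743
  sinθ=-0.283797, cosθ=0.958884
  F = (M+m)·ẍ + m·l·cosθ·θ̈ − m·l·sinθ·θ̇² = 3.468862 + -0.822732 − -0.032149 = 2.678279
step 1→2:
  ẍ = (ẋ'−ẋ)/dt = (0.411456708−0.703963936)/0.048188 = -6.070126
  θ̈ = (θ̇'−θ̇)/dt = (0.883296323−0.621858451)/0.048188 = 5.425373
  sinθ=-0.239427, cosθ=0.970914
  F = (M+m)·ẍ + m·l·cosθ·θ̈ − m·l·sinθ·θ̇² = -11.733377 + 0.655518 − -0.011522 = -11.066337
step 2→3:
  ẍ = (ẋ'−ẋ)/dt = (0.404641824−0.411456708)/0.048188 = -0.141423
  θ̈ = (θ̇'−θ̇)/dt = (0.741389847−0.883296323)/0.048188 = -2.944851
  sinθ=-0.210229, cosθ=0.977652
  F = (M+m)·ẍ + m·l·cosθ·θ̈ − m·l·sinθ·θ̇² = -0.273366 + -0.358280 − -0.020412 = -0.611234
step 3→4:
  ẍ = (ẋ'−ẋ)/dt = (0.069438874−0.404641824)/0.048188 = -6.956150
  θ̈ = (θ̇'−θ̇)/dt = (1.125226625−0.741389847)/0.048188 = 7.965402
  sinθ=-0.168438, cosθ=0.985712
  F = (M+m)·ẍ + m·l·cosθ·θ̈ − m·l·sinθ·θ̇² = -13.446036 + 0.977084 − -0.011521 = -12.457430
step 4→5:
  ẍ = (ẋ'−ẋ)/dt = (0.048501830−0.069438874)/0.048188 = -0.434487
  θ̈ = (θ̇'−θ̇)/dt = (1.060669869−1.125226625)/0.048188 = -1.339685
  sinθ=-0.133123, cosθ=0.991100
  F = (M+m)·ẍ + m·l·cosθ·θ̈ − m·l·sinθ·θ̇² = -0.839850 + -0.165232 − -0.020975 = -0.984107

F_0 = 2.678279 N
F_1 = -11.066337 N
F_2 = -0.611234 N
F_3 = -12.457430 N
F_4 = -0.984107 N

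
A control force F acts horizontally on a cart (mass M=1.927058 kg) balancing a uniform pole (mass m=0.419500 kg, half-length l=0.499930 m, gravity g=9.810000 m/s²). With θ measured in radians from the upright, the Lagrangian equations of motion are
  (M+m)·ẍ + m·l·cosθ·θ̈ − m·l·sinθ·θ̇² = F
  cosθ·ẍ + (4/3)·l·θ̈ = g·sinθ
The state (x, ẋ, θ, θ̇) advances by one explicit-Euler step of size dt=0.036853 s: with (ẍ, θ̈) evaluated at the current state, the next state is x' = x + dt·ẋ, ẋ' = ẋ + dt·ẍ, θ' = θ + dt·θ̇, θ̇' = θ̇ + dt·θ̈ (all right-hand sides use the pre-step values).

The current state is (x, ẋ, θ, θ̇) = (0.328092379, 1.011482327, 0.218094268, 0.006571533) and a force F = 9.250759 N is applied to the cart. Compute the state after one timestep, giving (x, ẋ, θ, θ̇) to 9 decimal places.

sinθ=0.216369429, cosθ=0.976311564
temp = (F + m·l·θ̇²·sinθ)/(M+m) = (9.250759 + 0.000001960)/2.346558 = 3.942268190
θ̈ = (g·sinθ − cosθ·temp)/(l·(4/3 − m·cos²θ/(M+m))) = -2.969291913
ẍ = temp − m·l·θ̈·cosθ/(M+m) = 4.201358517
Euler: x'=0.328092379+0.036853·1.011482327=0.365368537, ẋ'=1.011482327+0.036853·4.201358517=1.166314992
       θ'=0.218094268+0.036853·0.006571533=0.218336449, θ̇'=0.006571533+0.036853·-2.969291913=-0.102855782

(0.365368537, 1.166314992, 0.218336449, -0.102855782)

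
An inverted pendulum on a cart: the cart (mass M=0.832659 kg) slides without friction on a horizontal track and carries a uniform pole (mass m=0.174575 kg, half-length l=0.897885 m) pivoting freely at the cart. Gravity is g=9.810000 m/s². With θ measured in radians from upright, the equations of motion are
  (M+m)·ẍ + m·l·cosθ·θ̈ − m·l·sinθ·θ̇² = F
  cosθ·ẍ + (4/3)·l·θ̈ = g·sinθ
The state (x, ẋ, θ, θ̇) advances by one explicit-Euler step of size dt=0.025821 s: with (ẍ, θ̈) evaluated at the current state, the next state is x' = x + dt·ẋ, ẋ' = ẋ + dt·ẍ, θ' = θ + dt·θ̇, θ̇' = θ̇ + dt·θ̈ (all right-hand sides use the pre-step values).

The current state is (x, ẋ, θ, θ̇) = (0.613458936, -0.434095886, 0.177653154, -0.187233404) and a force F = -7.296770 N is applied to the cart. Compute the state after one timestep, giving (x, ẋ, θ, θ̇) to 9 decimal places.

(0.602250146, -0.654626778, 0.172818600, 0.031467134)

sinθ=0.176720153, cosθ=0.984261138
temp = (F + m·l·θ̇²·sinθ)/(M+m) = (-7.296770 + 0.000971081)/1.007234 = -7.243400162
θ̈ = (g·sinθ − cosθ·temp)/(l·(4/3 − m·cos²θ/(M+m))) = 8.469870971
ẍ = temp − m·l·θ̈·cosθ/(M+m) = -8.540757230
Euler: x'=0.613458936+0.025821·-0.434095886=0.602250146, ẋ'=-0.434095886+0.025821·-8.540757230=-0.654626778
       θ'=0.177653154+0.025821·-0.187233404=0.172818600, θ̇'=-0.187233404+0.025821·8.469870971=0.031467134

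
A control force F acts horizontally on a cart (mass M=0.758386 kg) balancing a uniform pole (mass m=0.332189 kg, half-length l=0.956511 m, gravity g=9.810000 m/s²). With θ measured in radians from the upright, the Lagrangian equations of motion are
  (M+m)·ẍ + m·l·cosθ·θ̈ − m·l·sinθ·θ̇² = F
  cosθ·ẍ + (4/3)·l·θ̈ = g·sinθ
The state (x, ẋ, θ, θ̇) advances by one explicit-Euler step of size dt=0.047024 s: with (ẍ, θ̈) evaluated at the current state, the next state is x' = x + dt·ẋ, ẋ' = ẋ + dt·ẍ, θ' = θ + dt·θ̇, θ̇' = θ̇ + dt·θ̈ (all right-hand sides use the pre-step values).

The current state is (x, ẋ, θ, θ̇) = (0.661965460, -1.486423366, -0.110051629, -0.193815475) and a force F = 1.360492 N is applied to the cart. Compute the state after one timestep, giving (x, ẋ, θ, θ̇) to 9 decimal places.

(0.592067888, -1.395877360, -0.119165608, -0.304109482)

sinθ=-0.109829618, cosθ=0.993950429
temp = (F + m·l·θ̇²·sinθ)/(M+m) = (1.360492 + -0.001310906)/1.090575 = 1.246297681
θ̈ = (g·sinθ − cosθ·temp)/(l·(4/3 − m·cos²θ/(M+m))) = -2.345483306
ẍ = temp − m·l·θ̈·cosθ/(M+m) = 1.925527510
Euler: x'=0.661965460+0.047024·-1.486423366=0.592067888, ẋ'=-1.486423366+0.047024·1.925527510=-1.395877360
       θ'=-0.110051629+0.047024·-0.193815475=-0.119165608, θ̇'=-0.193815475+0.047024·-2.345483306=-0.304109482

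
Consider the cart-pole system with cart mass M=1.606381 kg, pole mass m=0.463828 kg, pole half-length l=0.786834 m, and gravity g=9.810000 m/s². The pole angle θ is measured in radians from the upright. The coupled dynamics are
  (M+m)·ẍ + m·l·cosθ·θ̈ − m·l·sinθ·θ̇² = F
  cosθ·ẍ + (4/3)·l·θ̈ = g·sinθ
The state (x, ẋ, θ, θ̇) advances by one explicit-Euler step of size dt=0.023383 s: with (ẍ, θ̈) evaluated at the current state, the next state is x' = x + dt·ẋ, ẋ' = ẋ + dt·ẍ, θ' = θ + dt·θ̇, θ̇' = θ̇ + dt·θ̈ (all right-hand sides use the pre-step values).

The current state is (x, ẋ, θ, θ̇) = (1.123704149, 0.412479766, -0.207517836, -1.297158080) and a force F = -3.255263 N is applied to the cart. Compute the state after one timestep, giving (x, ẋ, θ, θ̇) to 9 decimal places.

sinθ=-0.206031627, cosθ=0.978545333
temp = (F + m·l·θ̇²·sinθ)/(M+m) = (-3.255263 + -0.126520175)/2.070209 = -1.633546746
θ̈ = (g·sinθ − cosθ·temp)/(l·(4/3 − m·cos²θ/(M+m))) = -0.480140656
ẍ = temp − m·l·θ̈·cosθ/(M+m) = -1.550719100
Euler: x'=1.123704149+0.023383·0.412479766=1.133349163, ẋ'=0.412479766+0.023383·-1.550719100=0.376219301
       θ'=-0.207517836+0.023383·-1.297158080=-0.237849283, θ̇'=-1.297158080+0.023383·-0.480140656=-1.308385209

(1.133349163, 0.376219301, -0.237849283, -1.308385209)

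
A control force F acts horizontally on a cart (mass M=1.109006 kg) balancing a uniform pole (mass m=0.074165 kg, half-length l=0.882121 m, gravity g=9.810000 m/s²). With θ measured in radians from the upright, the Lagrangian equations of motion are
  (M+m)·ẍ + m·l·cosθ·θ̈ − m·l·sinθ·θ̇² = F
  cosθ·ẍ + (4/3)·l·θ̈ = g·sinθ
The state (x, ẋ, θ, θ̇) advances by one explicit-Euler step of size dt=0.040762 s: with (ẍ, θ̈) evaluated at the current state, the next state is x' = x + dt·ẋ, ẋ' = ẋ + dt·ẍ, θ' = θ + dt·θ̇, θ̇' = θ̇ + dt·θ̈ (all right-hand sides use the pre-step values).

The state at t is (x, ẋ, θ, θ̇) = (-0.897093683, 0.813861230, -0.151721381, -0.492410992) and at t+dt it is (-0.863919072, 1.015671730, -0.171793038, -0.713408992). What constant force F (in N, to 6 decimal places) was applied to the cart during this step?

F = 5.509590 N

ẍ = (ẋ'−ẋ)/dt = (1.015671730−0.813861230)/0.040762 = 4.950947
θ̈ = (θ̇'−θ̇)/dt = (-0.713408992−-0.492410992)/0.040762 = -5.421667
sinθ=-0.151140, cosθ=0.988512
F = (M+m)·ẍ + m·l·cosθ·θ̈ − m·l·sinθ·θ̇² = 5.857817 + -0.350624 − -0.002398 = 5.509590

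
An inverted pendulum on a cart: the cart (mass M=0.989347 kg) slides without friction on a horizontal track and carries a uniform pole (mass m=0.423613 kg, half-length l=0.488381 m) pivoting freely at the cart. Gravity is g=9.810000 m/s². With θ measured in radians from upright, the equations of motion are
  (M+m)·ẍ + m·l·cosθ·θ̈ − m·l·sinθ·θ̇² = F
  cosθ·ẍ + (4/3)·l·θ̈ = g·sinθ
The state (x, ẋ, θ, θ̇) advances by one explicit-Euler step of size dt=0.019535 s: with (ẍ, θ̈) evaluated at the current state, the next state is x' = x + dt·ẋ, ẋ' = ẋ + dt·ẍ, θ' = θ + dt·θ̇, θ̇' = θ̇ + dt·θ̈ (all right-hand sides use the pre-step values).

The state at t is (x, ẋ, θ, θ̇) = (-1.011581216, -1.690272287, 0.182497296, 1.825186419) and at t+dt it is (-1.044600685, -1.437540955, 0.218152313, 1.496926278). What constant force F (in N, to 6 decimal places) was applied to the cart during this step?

ẍ = (ẋ'−ẋ)/dt = (-1.437540955−-1.690272287)/0.019535 = 12.937360
θ̈ = (θ̇'−θ̇)/dt = (1.496926278−1.825186419)/0.019535 = -16.803693
sinθ=0.181486, cosθ=0.983394
F = (M+m)·ẍ + m·l·cosθ·θ̈ − m·l·sinθ·θ̇² = 18.279972 + -3.418693 − 0.125079 = 14.736200

F = 14.736200 N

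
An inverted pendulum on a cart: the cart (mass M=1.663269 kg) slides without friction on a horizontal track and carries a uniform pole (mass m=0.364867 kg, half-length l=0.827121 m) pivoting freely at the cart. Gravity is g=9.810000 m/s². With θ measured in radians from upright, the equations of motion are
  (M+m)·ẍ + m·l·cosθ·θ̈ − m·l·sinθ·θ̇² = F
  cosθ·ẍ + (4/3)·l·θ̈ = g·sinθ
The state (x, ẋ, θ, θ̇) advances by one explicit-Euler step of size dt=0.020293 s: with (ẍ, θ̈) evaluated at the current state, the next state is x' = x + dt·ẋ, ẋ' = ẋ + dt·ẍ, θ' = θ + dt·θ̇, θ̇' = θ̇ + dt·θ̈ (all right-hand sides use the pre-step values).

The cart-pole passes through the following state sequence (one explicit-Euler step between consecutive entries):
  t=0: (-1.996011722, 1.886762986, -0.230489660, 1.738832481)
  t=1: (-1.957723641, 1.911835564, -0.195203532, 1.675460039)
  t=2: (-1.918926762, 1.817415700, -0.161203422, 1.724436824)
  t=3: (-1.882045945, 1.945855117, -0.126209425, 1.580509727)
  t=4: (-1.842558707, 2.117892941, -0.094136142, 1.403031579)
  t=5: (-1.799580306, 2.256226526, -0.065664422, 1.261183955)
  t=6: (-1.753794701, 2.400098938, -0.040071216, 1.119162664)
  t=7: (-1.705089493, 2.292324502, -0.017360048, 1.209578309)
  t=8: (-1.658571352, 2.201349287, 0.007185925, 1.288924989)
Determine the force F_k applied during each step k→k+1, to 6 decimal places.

step 0→1:
  ẍ = (ẋ'−ẋ)/dt = (1.911835564−1.886762986)/0.020293 = 1.235528
  θ̈ = (θ̇'−θ̇)/dt = (1.675460039−1.738832481)/0.020293 = -3.122872
  sinθ=-0.228454, cosθ=0.973555
  F = (M+m)·ẍ + m·l·cosθ·θ̈ − m·l·sinθ·θ̇² = 2.505820 + -0.917526 − -0.208458 = 1.796752
step 1→2:
  ẍ = (ẋ'−ẋ)/dt = (1.817415700−1.911835564)/0.020293 = -4.652829
  θ̈ = (θ̇'−θ̇)/dt = (1.724436824−1.675460039)/0.020293 = 2.413482
  sinθ=-0.193966, cosθ=0.981008
  F = (M+m)·ẍ + m·l·cosθ·θ̈ − m·l·sinθ·θ̇² = -9.436571 + 0.714530 − -0.164323 = -8.557718
step 2→3:
  ẍ = (ẋ'−ẋ)/dt = (1.945855117−1.817415700)/0.020293 = 6.329247
  θ̈ = (θ̇'−θ̇)/dt = (1.580509727−1.724436824)/0.020293 = -7.092450
  sinθ=-0.160506, cosθ=0.987035
  F = (M+m)·ẍ + m·l·cosθ·θ̈ − m·l·sinθ·θ̇² = 12.836574 + -2.112674 − -0.144042 = 10.867943
step 3→4:
  ẍ = (ẋ'−ẋ)/dt = (2.117892941−1.945855117)/0.020293 = 8.477693
  θ̈ = (θ̇'−θ̇)/dt = (1.403031579−1.580509727)/0.020293 = -8.745782
  sinθ=-0.125875, cosθ=0.992046
  F = (M+m)·ẍ + m·l·cosθ·θ̈ − m·l·sinθ·θ̇² = 17.193914 + -2.618389 − -0.094893 = 14.670419
step 4→5:
  ẍ = (ẋ'−ẋ)/dt = (2.256226526−2.117892941)/0.020293 = 6.816813
  θ̈ = (θ̇'−θ̇)/dt = (1.261183955−1.403031579)/0.020293 = -6.989978
  sinθ=-0.093997, cosθ=0.995572
  F = (M+m)·ẍ + m·l·cosθ·θ̈ − m·l·sinθ·θ̇² = 13.825424 + -2.100160 − -0.055841 = 11.781105
step 5→6:
  ẍ = (ẋ'−ẋ)/dt = (2.400098938−2.256226526)/0.020293 = 7.089756
  θ̈ = (θ̇'−θ̇)/dt = (1.119162664−1.261183955)/0.020293 = -6.998536
  sinθ=-0.065617, cosθ=0.997845
  F = (M+m)·ẍ + m·l·cosθ·θ̈ − m·l·sinθ·θ̇² = 14.378989 + -2.107530 − -0.031498 = 12.302956
step 6→7:
  ẍ = (ẋ'−ẋ)/dt = (2.292324502−2.400098938)/0.020293 = -5.310917
  θ̈ = (θ̇'−θ̇)/dt = (1.209578309−1.119162664)/0.020293 = 4.455509
  sinθ=-0.040060, cosθ=0.999197
  F = (M+m)·ẍ + m·l·cosθ·θ̈ − m·l·sinθ·θ̇² = -10.771262 + 1.343545 − -0.015143 = -9.412574
step 7→8:
  ẍ = (ẋ'−ẋ)/dt = (2.201349287−2.292324502)/0.020293 = -4.483084
  θ̈ = (θ̇'−θ̇)/dt = (1.288924989−1.209578309)/0.020293 = 3.910052
  sinθ=-0.017359, cosθ=0.999849
  F = (M+m)·ẍ + m·l·cosθ·θ̈ − m·l·sinθ·θ̇² = -9.092303 + 1.179833 − -0.007665 = -7.904805

F_0 = 1.796752 N
F_1 = -8.557718 N
F_2 = 10.867943 N
F_3 = 14.670419 N
F_4 = 11.781105 N
F_5 = 12.302956 N
F_6 = -9.412574 N
F_7 = -7.904805 N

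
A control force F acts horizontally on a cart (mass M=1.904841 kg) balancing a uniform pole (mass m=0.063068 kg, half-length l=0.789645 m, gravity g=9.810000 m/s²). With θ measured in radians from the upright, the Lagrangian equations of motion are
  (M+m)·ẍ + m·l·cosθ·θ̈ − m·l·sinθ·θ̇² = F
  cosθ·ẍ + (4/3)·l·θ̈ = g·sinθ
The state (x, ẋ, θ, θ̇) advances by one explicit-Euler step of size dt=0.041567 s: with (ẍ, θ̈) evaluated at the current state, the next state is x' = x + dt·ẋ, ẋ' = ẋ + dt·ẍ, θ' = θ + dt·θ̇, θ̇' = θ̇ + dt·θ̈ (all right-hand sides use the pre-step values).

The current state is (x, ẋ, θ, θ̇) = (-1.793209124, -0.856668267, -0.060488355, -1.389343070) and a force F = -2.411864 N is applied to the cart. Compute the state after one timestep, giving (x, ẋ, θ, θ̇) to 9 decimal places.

sinθ=-0.060451476, cosθ=0.998171137
temp = (F + m·l·θ̇²·sinθ)/(M+m) = (-2.411864 + -0.005811214)/1.967909 = -1.228550311
θ̈ = (g·sinθ − cosθ·temp)/(l·(4/3 − m·cos²θ/(M+m))) = 0.616238117
ẍ = temp − m·l·θ̈·cosθ/(M+m) = -1.244116758
Euler: x'=-1.793209124+0.041567·-0.856668267=-1.828818254, ẋ'=-0.856668267+0.041567·-1.244116758=-0.908382468
       θ'=-0.060488355+0.041567·-1.389343070=-0.118239178, θ̇'=-1.389343070+0.041567·0.616238117=-1.363727900

(-1.828818254, -0.908382468, -0.118239178, -1.363727900)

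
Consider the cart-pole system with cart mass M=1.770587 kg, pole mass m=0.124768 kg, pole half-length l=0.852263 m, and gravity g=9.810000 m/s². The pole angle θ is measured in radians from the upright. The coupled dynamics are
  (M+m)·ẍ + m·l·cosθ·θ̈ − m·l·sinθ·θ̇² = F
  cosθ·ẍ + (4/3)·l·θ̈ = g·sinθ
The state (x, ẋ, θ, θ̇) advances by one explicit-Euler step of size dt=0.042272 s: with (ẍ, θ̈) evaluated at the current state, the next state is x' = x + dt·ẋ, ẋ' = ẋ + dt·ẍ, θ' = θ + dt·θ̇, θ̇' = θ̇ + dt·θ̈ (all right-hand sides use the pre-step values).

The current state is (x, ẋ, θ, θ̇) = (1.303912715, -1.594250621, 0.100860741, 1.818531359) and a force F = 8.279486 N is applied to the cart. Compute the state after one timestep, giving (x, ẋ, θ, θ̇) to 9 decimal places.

sinθ=0.100689820, cosθ=0.994917866
temp = (F + m·l·θ̇²·sinθ)/(M+m) = (8.279486 + 0.035408213)/1.895355 = 4.386985136
θ̈ = (g·sinθ − cosθ·temp)/(l·(4/3 − m·cos²θ/(M+m))) = -3.124418386
ẍ = temp − m·l·θ̈·cosθ/(M+m) = 4.561383617
Euler: x'=1.303912715+0.042272·-1.594250621=1.236520553, ẋ'=-1.594250621+0.042272·4.561383617=-1.401431813
       θ'=0.100860741+0.042272·1.818531359=0.177733699, θ̇'=1.818531359+0.042272·-3.124418386=1.686455945

(1.236520553, -1.401431813, 0.177733699, 1.686455945)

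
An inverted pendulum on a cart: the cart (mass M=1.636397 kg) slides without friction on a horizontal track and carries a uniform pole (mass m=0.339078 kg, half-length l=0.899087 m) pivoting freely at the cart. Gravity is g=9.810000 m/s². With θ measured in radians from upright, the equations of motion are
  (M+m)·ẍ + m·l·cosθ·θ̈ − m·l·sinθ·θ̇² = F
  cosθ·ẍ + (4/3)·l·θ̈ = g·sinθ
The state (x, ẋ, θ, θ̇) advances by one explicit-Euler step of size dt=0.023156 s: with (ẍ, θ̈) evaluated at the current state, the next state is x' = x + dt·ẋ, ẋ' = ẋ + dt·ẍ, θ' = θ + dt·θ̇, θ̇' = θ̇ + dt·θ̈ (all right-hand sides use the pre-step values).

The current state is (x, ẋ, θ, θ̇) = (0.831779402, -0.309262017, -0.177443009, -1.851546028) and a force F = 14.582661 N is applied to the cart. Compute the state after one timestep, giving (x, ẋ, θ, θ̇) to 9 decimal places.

sinθ=-0.176513311, cosθ=0.984298253
temp = (F + m·l·θ̇²·sinθ)/(M+m) = (14.582661 + -0.184479375)/1.975475 = 7.288465622
θ̈ = (g·sinθ − cosθ·temp)/(l·(4/3 − m·cos²θ/(M+m))) = -8.487457812
ẍ = temp − m·l·θ̈·cosθ/(M+m) = 8.577706704
Euler: x'=0.831779402+0.023156·-0.309262017=0.824618131, ẋ'=-0.309262017+0.023156·8.577706704=-0.110636641
       θ'=-0.177443009+0.023156·-1.851546028=-0.220317409, θ̇'=-1.851546028+0.023156·-8.487457812=-2.048081601

(0.824618131, -0.110636641, -0.220317409, -2.048081601)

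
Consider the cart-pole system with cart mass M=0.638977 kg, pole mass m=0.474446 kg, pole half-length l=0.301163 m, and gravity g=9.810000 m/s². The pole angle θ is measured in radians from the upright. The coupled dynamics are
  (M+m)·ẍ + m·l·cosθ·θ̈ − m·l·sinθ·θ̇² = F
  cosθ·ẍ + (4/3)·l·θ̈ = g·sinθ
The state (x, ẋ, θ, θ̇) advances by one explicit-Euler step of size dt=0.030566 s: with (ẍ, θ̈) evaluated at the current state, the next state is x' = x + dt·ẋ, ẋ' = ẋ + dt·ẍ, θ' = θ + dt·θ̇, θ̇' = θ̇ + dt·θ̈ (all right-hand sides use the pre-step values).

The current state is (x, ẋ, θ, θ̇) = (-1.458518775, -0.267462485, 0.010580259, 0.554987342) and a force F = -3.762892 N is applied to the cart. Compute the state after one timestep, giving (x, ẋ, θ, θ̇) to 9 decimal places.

sinθ=0.010580062, cosθ=0.999944030
temp = (F + m·l·θ̇²·sinθ)/(M+m) = (-3.762892 + 0.000465632)/1.113423 = -3.379152728
θ̈ = (g·sinθ − cosθ·temp)/(l·(4/3 − m·cos²θ/(M+m))) = 12.746367333
ẍ = temp − m·l·θ̈·cosθ/(M+m) = -5.014802576
Euler: x'=-1.458518775+0.030566·-0.267462485=-1.466694033, ẋ'=-0.267462485+0.030566·-5.014802576=-0.420744941
       θ'=0.010580259+0.030566·0.554987342=0.027544002, θ̇'=0.554987342+0.030566·12.746367333=0.944592806

(-1.466694033, -0.420744941, 0.027544002, 0.944592806)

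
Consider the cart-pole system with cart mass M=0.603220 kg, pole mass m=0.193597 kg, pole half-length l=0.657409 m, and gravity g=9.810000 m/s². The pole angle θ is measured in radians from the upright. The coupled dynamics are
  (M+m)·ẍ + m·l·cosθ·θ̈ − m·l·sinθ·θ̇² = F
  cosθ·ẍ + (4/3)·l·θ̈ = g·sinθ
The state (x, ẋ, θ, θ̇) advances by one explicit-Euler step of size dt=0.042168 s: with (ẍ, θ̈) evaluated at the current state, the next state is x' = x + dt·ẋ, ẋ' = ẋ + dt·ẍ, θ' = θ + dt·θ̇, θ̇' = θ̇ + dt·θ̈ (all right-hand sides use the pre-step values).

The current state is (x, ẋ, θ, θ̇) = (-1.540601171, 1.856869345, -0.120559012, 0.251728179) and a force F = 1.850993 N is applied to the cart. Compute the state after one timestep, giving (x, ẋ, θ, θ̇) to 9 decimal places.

sinθ=-0.120267180, cosθ=0.992741560
temp = (F + m·l·θ̇²·sinθ)/(M+m) = (1.850993 + -0.000969940)/0.796817 = 2.321766553
θ̈ = (g·sinθ − cosθ·temp)/(l·(4/3 − m·cos²θ/(M+m))) = -4.845767855
ẍ = temp − m·l·θ̈·cosθ/(M+m) = 3.090143781
Euler: x'=-1.540601171+0.042168·1.856869345=-1.462300704, ẋ'=1.856869345+0.042168·3.090143781=1.987174528
       θ'=-0.120559012+0.042168·0.251728179=-0.109944138, θ̇'=0.251728179+0.042168·-4.845767855=0.047391840

(-1.462300704, 1.987174528, -0.109944138, 0.047391840)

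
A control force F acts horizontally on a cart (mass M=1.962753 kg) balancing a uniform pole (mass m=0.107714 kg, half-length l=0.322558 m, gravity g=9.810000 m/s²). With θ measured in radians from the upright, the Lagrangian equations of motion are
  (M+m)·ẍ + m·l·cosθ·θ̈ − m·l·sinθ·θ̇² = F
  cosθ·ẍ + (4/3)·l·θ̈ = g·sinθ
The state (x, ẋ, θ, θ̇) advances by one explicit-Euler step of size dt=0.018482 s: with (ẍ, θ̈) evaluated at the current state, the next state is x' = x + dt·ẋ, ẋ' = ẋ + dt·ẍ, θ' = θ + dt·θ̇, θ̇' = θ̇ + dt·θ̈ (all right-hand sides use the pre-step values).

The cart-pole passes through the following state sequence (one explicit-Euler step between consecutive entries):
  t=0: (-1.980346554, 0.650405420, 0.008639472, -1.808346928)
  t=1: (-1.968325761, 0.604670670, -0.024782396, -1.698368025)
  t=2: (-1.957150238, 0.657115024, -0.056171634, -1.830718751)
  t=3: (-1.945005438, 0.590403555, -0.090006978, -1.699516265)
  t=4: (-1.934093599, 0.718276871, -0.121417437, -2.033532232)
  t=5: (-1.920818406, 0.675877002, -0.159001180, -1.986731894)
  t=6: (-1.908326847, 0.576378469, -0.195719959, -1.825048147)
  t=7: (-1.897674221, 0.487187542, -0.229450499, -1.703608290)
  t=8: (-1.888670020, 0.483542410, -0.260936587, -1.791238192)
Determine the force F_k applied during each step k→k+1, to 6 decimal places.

F_0 = -4.917729 N
F_1 = 5.628894 N
F_2 = -7.220634 N
F_3 = 13.708804 N
F_4 = -4.645160 N
F_5 = -10.824610 N
F_6 = -9.745275 N
F_7 = -0.545832 N

step 0→1:
  ẍ = (ẋ'−ẋ)/dt = (0.604670670−0.650405420)/0.018482 = -2.474556
  θ̈ = (θ̇'−θ̇)/dt = (-1.698368025−-1.808346928)/0.018482 = 5.950595
  sinθ=0.008639, cosθ=0.999963
  F = (M+m)·ẍ + m·l·cosθ·θ̈ − m·l·sinθ·θ̇² = -5.123487 + 0.206740 − 0.000982 = -4.917729
step 1→2:
  ẍ = (ẋ'−ẋ)/dt = (0.657115024−0.604670670)/0.018482 = 2.837591
  θ̈ = (θ̇'−θ̇)/dt = (-1.830718751−-1.698368025)/0.018482 = -7.161061
  sinθ=-0.024780, cosθ=0.999693
  F = (M+m)·ẍ + m·l·cosθ·θ̈ − m·l·sinθ·θ̇² = 5.875138 + -0.248728 − -0.002483 = 5.628894
step 2→3:
  ẍ = (ẋ'−ẋ)/dt = (0.590403555−0.657115024)/0.018482 = -3.609537
  θ̈ = (θ̇'−θ̇)/dt = (-1.699516265−-1.830718751)/0.018482 = 7.098933
  sinθ=-0.056142, cosθ=0.998423
  F = (M+m)·ẍ + m·l·cosθ·θ̈ − m·l·sinθ·θ̇² = -7.473428 + 0.246256 − -0.006538 = -7.220634
step 3→4:
  ẍ = (ẋ'−ẋ)/dt = (0.718276871−0.590403555)/0.018482 = 6.918803
  θ̈ = (θ̇'−θ̇)/dt = (-2.033532232−-1.699516265)/0.018482 = -18.072501
  sinθ=-0.089885, cosθ=0.995952
  F = (M+m)·ẍ + m·l·cosθ·θ̈ − m·l·sinθ·θ̇² = 14.325153 + -0.625369 − -0.009020 = 13.708804
step 4→5:
  ẍ = (ẋ'−ẋ)/dt = (0.675877002−0.718276871)/0.018482 = -2.294117
  θ̈ = (θ̇'−θ̇)/dt = (-1.986731894−-2.033532232)/0.018482 = 2.532212
  sinθ=-0.121119, cosθ=0.992638
  F = (M+m)·ẍ + m·l·cosθ·θ̈ − m·l·sinθ·θ̇² = -4.749893 + 0.087331 − -0.017402 = -4.645160
step 5→6:
  ẍ = (ẋ'−ẋ)/dt = (0.576378469−0.675877002)/0.018482 = -5.383537
  θ̈ = (θ̇'−θ̇)/dt = (-1.825048147−-1.986731894)/0.018482 = 8.748174
  sinθ=-0.158332, cosθ=0.987386
  F = (M+m)·ẍ + m·l·cosθ·θ̈ − m·l·sinθ·θ̇² = -11.146436 + 0.300113 − -0.021713 = -10.824610
step 6→7:
  ẍ = (ẋ'−ẋ)/dt = (0.487187542−0.576378469)/0.018482 = -4.825827
  θ̈ = (θ̇'−θ̇)/dt = (-1.703608290−-1.825048147)/0.018482 = 6.570710
  sinθ=-0.194473, cosθ=0.980908
  F = (M+m)·ẍ + m·l·cosθ·θ̈ − m·l·sinθ·θ̇² = -9.991715 + 0.223934 − -0.022505 = -9.745275
step 7→8:
  ẍ = (ẋ'−ẋ)/dt = (0.483542410−0.487187542)/0.018482 = -0.197226
  θ̈ = (θ̇'−θ̇)/dt = (-1.791238192−-1.703608290)/0.018482 = -4.741365
  sinθ=-0.227442, cosθ=0.973792
  F = (M+m)·ẍ + m·l·cosθ·θ̈ − m·l·sinθ·θ̇² = -0.408350 + -0.160417 − -0.022935 = -0.545832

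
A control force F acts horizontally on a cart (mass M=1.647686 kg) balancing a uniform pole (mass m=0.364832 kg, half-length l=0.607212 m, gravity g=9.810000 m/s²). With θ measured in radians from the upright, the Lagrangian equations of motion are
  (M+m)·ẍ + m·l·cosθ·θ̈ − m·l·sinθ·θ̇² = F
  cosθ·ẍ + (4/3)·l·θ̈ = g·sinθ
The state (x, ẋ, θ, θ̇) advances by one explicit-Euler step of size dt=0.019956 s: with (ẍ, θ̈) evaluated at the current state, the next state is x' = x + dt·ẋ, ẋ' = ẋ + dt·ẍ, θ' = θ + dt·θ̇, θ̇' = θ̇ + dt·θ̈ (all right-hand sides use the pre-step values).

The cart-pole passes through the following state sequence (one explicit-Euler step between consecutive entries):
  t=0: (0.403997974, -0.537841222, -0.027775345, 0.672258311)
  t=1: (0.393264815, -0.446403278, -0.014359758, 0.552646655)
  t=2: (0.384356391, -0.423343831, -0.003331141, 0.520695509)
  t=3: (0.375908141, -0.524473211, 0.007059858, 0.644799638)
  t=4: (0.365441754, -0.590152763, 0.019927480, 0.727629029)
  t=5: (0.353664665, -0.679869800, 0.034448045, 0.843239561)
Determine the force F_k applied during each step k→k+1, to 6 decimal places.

step 0→1:
  ẍ = (ẋ'−ẋ)/dt = (-0.446403278−-0.537841222)/0.019956 = 4.581978
  θ̈ = (θ̇'−θ̇)/dt = (0.552646655−0.672258311)/0.019956 = -5.993769
  sinθ=-0.027772, cosθ=0.999614
  F = (M+m)·ẍ + m·l·cosθ·θ̈ − m·l·sinθ·θ̇² = 9.221312 + -1.327290 − -0.002780 = 7.896803
step 1→2:
  ẍ = (ẋ'−ẋ)/dt = (-0.423343831−-0.446403278)/0.019956 = 1.155514
  θ̈ = (θ̇'−θ̇)/dt = (0.520695509−0.552646655)/0.019956 = -1.601080
  sinθ=-0.014359, cosθ=0.999897
  F = (M+m)·ẍ + m·l·cosθ·θ̈ − m·l·sinθ·θ̇² = 2.325494 + -0.354651 − -0.000972 = 1.971814
step 2→3:
  ẍ = (ẋ'−ẋ)/dt = (-0.524473211−-0.423343831)/0.019956 = -5.067618
  θ̈ = (θ̇'−θ̇)/dt = (0.644799638−0.520695509)/0.019956 = 6.218888
  sinθ=-0.003331, cosθ=0.999994
  F = (M+m)·ẍ + m·l·cosθ·θ̈ − m·l·sinθ·θ̇² = -10.198672 + 1.377665 − -0.000200 = -8.820807
step 3→4:
  ẍ = (ẋ'−ẋ)/dt = (-0.590152763−-0.524473211)/0.019956 = -3.291218
  θ̈ = (θ̇'−θ̇)/dt = (0.727629029−0.644799638)/0.019956 = 4.150601
  sinθ=0.007060, cosθ=0.999975
  F = (M+m)·ẍ + m·l·cosθ·θ̈ − m·l·sinθ·θ̇² = -6.623636 + 0.919461 − 0.000650 = -5.704825
step 4→5:
  ẍ = (ẋ'−ẋ)/dt = (-0.679869800−-0.590152763)/0.019956 = -4.495743
  θ̈ = (θ̇'−θ̇)/dt = (0.843239561−0.727629029)/0.019956 = 5.793272
  sinθ=0.019926, cosθ=0.999801
  F = (M+m)·ẍ + m·l·cosθ·θ̈ − m·l·sinθ·θ̇² = -9.047763 + 1.283131 − 0.002337 = -7.766969

F_0 = 7.896803 N
F_1 = 1.971814 N
F_2 = -8.820807 N
F_3 = -5.704825 N
F_4 = -7.766969 N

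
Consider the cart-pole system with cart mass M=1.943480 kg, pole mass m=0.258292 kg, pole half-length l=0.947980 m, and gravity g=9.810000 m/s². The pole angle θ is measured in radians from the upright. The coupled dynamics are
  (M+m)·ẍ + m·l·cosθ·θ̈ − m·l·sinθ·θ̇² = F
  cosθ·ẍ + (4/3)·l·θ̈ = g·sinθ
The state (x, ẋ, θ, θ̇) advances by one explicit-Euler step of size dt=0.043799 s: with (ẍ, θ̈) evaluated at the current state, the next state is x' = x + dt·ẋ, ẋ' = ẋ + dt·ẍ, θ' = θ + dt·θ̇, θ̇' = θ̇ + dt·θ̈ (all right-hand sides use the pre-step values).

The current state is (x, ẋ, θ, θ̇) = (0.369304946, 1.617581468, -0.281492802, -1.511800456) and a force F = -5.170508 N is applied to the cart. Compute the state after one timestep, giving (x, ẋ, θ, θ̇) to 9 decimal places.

sinθ=-0.277790006, cosθ=0.960641823
temp = (F + m·l·θ̇²·sinθ)/(M+m) = (-5.170508 + -0.155458936)/2.201772 = -2.418945711
θ̈ = (g·sinθ − cosθ·temp)/(l·(4/3 − m·cos²θ/(M+m))) = -0.345615648
ẍ = temp − m·l·θ̈·cosθ/(M+m) = -2.382023077
Euler: x'=0.369304946+0.043799·1.617581468=0.440153397, ẋ'=1.617581468+0.043799·-2.382023077=1.513251239
       θ'=-0.281492802+0.043799·-1.511800456=-0.347708150, θ̇'=-1.511800456+0.043799·-0.345615648=-1.526938076

(0.440153397, 1.513251239, -0.347708150, -1.526938076)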